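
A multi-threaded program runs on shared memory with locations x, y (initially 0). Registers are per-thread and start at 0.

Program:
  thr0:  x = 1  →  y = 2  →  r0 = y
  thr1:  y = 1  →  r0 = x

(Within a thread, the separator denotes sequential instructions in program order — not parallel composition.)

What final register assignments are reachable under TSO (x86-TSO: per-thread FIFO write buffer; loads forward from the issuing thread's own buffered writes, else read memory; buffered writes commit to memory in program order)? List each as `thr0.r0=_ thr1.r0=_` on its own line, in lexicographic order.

thr0.r0=1 thr1.r0=0
thr0.r0=1 thr1.r0=1
thr0.r0=2 thr1.r0=0
thr0.r0=2 thr1.r0=1

outcome vector order: (thr0.r0,thr1.r0)
|TSO outcomes| = 4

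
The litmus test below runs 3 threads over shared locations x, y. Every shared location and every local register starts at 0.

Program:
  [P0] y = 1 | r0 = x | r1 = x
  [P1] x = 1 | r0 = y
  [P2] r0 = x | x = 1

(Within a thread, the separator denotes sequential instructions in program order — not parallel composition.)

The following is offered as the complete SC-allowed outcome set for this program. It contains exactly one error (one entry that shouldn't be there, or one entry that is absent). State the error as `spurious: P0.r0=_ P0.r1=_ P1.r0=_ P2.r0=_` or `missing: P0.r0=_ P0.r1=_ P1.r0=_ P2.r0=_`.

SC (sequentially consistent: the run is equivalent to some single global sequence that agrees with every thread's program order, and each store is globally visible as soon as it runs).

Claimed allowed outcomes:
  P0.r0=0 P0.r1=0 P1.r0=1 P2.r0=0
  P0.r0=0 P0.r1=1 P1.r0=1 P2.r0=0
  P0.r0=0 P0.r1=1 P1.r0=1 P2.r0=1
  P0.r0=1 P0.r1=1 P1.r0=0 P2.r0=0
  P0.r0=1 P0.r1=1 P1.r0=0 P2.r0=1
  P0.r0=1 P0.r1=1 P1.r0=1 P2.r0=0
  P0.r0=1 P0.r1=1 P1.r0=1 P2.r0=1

outcome vector order: (P0.r0,P0.r1,P1.r0,P2.r0)
[SC] allowed = {0010, 0011, 0110, 0111, 1100, 1101, 1110, 1111}
SC∖claimed = {0011}

missing: P0.r0=0 P0.r1=0 P1.r0=1 P2.r0=1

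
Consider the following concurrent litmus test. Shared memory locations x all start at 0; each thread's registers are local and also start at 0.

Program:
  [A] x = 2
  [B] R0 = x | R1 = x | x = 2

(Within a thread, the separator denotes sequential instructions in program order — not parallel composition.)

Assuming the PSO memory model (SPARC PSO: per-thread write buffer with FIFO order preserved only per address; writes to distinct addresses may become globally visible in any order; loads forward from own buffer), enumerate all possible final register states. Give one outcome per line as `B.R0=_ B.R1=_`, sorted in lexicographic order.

outcome vector order: (B.R0,B.R1)
|PSO outcomes| = 3

B.R0=0 B.R1=0
B.R0=0 B.R1=2
B.R0=2 B.R1=2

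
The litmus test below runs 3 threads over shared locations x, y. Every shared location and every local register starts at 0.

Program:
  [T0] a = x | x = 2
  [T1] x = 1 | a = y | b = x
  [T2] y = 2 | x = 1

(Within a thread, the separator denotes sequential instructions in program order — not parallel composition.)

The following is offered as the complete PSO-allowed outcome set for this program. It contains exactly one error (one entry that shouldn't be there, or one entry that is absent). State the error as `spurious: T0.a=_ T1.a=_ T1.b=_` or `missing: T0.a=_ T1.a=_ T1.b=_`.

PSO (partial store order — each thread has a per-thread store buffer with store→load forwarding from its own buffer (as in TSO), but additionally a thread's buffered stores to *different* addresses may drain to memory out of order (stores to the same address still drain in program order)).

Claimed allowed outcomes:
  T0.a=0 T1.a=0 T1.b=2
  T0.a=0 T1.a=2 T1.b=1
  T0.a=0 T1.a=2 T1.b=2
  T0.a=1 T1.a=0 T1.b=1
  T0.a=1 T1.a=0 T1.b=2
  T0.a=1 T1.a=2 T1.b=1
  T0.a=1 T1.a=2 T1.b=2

missing: T0.a=0 T1.a=0 T1.b=1

outcome vector order: (T0.a,T1.a,T1.b)
PSO: 8 outcomes — {(0,0,1) (0,0,2) (0,2,1) (0,2,2) (1,0,1) (1,0,2) (1,2,1) (1,2,2)}
PSO∖claimed = {(0,0,1)}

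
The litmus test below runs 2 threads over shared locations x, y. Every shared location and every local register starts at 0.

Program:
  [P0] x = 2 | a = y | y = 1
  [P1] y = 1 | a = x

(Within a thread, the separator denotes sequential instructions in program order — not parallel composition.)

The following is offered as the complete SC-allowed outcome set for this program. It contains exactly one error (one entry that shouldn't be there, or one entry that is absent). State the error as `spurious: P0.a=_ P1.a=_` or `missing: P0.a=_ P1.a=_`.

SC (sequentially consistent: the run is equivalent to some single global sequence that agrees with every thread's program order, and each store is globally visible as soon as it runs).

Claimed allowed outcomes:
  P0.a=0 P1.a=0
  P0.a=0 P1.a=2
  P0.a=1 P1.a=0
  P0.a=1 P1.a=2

spurious: P0.a=0 P1.a=0

outcome vector order: (P0.a,P1.a)
under SC → (0,2); (1,0); (1,2)
claimed∖SC = {(0,0)}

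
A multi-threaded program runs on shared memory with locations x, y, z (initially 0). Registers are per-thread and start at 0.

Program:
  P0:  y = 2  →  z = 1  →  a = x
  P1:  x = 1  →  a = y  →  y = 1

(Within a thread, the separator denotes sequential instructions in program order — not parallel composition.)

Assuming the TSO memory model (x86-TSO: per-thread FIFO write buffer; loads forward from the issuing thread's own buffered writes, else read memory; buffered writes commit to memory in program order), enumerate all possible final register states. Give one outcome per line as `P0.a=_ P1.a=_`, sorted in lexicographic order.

outcome vector order: (P0.a,P1.a)
|TSO outcomes| = 4

P0.a=0 P1.a=0
P0.a=0 P1.a=2
P0.a=1 P1.a=0
P0.a=1 P1.a=2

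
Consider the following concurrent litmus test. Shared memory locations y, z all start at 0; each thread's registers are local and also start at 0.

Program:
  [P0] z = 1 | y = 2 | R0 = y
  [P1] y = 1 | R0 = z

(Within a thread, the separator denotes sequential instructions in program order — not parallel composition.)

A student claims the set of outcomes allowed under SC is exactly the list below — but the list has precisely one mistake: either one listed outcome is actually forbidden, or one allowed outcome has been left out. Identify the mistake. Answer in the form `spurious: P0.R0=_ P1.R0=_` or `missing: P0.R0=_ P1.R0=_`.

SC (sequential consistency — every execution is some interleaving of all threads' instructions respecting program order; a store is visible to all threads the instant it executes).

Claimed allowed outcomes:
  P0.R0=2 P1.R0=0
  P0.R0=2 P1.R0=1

missing: P0.R0=1 P1.R0=1

outcome vector order: (P0.R0,P1.R0)
[SC] allowed = {11, 20, 21}
SC∖claimed = {11}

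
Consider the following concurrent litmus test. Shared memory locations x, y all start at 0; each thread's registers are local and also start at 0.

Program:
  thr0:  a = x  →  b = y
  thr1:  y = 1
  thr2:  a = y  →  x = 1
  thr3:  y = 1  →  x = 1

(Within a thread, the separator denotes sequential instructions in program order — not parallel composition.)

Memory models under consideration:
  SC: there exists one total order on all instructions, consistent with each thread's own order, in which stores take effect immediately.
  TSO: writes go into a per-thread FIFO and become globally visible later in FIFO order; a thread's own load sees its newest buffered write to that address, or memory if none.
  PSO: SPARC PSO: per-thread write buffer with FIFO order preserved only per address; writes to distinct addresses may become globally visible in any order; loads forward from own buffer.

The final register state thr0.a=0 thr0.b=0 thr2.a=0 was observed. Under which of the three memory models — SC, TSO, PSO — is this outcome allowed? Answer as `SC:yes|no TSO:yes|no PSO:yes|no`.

SC:yes TSO:yes PSO:yes

outcome vector order: (thr0.a,thr0.b,thr2.a)
SC: 7 outcomes — {(0,0,0) (0,0,1) (0,1,0) (0,1,1) (1,0,0) (1,1,0) (1,1,1)}
TSO: 7 outcomes — {(0,0,0) (0,0,1) (0,1,0) (0,1,1) (1,0,0) (1,1,0) (1,1,1)}
PSO: 8 outcomes — {(0,0,0) (0,0,1) (0,1,0) (0,1,1) (1,0,0) (1,0,1) (1,1,0) (1,1,1)}
target (0,0,0) ∈ {SC,TSO,PSO}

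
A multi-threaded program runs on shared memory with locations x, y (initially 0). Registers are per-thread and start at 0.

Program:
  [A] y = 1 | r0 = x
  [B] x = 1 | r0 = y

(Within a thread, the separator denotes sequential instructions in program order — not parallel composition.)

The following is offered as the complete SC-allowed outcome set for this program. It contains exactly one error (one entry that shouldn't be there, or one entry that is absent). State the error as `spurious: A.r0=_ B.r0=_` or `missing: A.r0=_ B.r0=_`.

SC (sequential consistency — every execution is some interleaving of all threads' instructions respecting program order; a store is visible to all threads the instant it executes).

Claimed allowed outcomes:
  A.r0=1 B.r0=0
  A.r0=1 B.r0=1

outcome vector order: (A.r0,B.r0)
[SC] allowed = {01 10 11}
SC∖claimed = {01}

missing: A.r0=0 B.r0=1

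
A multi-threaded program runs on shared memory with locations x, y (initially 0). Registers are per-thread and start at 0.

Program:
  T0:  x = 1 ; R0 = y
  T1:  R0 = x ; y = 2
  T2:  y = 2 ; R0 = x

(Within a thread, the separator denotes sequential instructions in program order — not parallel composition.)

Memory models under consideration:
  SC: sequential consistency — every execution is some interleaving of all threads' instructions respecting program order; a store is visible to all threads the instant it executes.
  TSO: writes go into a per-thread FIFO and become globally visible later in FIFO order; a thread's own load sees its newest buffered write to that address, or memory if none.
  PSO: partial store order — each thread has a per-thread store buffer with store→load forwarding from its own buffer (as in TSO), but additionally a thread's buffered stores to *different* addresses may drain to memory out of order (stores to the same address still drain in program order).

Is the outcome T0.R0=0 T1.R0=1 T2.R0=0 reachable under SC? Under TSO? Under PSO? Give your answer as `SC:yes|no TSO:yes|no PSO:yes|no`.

SC:no TSO:yes PSO:yes

outcome vector order: (T0.R0,T1.R0,T2.R0)
under SC → 001 011 200 201 210 211
under TSO → 000 001 010 011 200 201 210 211
under PSO → 000 001 010 011 200 201 210 211
target 010 ∈ {TSO,PSO}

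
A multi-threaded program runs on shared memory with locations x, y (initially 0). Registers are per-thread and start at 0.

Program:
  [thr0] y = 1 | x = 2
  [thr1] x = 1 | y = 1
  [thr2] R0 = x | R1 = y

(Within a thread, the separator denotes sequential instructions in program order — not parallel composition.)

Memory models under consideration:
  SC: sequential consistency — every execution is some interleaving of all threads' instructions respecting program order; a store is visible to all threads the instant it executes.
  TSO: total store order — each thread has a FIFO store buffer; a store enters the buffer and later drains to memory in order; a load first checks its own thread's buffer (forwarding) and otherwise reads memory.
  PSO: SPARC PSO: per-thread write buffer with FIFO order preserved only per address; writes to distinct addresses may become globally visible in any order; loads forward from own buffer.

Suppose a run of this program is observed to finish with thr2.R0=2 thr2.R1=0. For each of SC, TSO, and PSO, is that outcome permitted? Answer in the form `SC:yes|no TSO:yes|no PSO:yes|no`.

SC:no TSO:no PSO:yes

outcome vector order: (thr2.R0,thr2.R1)
under SC → 00, 01, 10, 11, 21
under TSO → 00, 01, 10, 11, 21
under PSO → 00, 01, 10, 11, 20, 21
target 20 ∈ {PSO}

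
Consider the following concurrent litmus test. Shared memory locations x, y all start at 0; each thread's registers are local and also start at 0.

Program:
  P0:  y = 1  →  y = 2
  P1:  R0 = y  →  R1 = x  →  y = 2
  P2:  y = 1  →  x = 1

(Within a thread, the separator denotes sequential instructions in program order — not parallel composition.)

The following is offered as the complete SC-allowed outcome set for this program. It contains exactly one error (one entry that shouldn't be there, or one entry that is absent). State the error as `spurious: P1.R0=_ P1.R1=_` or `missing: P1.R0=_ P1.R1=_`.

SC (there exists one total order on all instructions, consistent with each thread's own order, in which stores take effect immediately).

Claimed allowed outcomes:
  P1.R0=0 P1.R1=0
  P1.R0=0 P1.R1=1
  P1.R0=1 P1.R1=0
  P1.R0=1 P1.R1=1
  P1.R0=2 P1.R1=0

outcome vector order: (P1.R0,P1.R1)
under SC → 00, 01, 10, 11, 20, 21
SC∖claimed = {21}

missing: P1.R0=2 P1.R1=1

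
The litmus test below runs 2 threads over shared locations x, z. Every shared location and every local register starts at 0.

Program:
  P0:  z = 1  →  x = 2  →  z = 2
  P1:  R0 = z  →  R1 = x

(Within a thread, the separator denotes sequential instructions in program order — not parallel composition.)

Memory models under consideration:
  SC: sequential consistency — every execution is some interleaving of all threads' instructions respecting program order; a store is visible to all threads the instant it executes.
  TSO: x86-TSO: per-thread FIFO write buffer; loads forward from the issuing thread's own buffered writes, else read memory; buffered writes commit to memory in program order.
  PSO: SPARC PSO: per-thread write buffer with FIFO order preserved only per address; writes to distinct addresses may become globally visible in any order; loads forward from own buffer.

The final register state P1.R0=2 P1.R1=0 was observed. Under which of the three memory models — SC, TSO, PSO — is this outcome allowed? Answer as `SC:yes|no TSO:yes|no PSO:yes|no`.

outcome vector order: (P1.R0,P1.R1)
[SC] allowed = {<0 0>, <0 2>, <1 0>, <1 2>, <2 2>}
[TSO] allowed = {<0 0>, <0 2>, <1 0>, <1 2>, <2 2>}
[PSO] allowed = {<0 0>, <0 2>, <1 0>, <1 2>, <2 0>, <2 2>}
target <2 0> ∈ {PSO}

SC:no TSO:no PSO:yes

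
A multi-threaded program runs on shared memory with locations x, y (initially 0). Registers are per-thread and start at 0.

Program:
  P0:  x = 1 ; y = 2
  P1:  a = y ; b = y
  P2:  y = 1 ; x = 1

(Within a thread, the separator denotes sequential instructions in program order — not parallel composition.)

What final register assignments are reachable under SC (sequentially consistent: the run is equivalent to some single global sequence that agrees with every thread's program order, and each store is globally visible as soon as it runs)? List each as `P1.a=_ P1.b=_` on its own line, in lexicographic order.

outcome vector order: (P1.a,P1.b)
|SC outcomes| = 7

P1.a=0 P1.b=0
P1.a=0 P1.b=1
P1.a=0 P1.b=2
P1.a=1 P1.b=1
P1.a=1 P1.b=2
P1.a=2 P1.b=1
P1.a=2 P1.b=2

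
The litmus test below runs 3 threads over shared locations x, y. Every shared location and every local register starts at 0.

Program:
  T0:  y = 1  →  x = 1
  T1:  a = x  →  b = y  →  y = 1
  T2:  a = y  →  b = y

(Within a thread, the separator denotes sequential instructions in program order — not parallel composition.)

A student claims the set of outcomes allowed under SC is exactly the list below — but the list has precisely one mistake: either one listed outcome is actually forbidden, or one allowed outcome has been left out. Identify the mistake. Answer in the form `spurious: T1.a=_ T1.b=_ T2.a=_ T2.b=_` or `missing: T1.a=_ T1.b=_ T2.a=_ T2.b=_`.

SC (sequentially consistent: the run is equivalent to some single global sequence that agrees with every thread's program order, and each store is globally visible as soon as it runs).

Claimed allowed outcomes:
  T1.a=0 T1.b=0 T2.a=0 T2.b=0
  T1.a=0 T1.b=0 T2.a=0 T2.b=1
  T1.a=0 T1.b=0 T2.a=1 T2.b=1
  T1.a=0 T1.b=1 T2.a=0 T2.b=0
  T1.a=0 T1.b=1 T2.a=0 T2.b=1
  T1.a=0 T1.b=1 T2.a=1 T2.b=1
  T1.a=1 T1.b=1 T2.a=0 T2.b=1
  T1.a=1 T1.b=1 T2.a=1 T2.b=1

missing: T1.a=1 T1.b=1 T2.a=0 T2.b=0

outcome vector order: (T1.a,T1.b,T2.a,T2.b)
under SC → 0/0/0/0; 0/0/0/1; 0/0/1/1; 0/1/0/0; 0/1/0/1; 0/1/1/1; 1/1/0/0; 1/1/0/1; 1/1/1/1
SC∖claimed = {1/1/0/0}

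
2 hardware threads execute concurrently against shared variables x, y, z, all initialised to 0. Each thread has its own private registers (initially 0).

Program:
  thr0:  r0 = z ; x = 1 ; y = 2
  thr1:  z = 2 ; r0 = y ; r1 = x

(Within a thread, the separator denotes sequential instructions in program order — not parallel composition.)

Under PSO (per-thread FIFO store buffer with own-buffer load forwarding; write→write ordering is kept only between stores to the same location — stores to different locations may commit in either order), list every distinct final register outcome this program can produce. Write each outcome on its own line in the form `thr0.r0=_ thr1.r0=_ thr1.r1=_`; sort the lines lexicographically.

thr0.r0=0 thr1.r0=0 thr1.r1=0
thr0.r0=0 thr1.r0=0 thr1.r1=1
thr0.r0=0 thr1.r0=2 thr1.r1=0
thr0.r0=0 thr1.r0=2 thr1.r1=1
thr0.r0=2 thr1.r0=0 thr1.r1=0
thr0.r0=2 thr1.r0=0 thr1.r1=1
thr0.r0=2 thr1.r0=2 thr1.r1=0
thr0.r0=2 thr1.r0=2 thr1.r1=1

outcome vector order: (thr0.r0,thr1.r0,thr1.r1)
|PSO outcomes| = 8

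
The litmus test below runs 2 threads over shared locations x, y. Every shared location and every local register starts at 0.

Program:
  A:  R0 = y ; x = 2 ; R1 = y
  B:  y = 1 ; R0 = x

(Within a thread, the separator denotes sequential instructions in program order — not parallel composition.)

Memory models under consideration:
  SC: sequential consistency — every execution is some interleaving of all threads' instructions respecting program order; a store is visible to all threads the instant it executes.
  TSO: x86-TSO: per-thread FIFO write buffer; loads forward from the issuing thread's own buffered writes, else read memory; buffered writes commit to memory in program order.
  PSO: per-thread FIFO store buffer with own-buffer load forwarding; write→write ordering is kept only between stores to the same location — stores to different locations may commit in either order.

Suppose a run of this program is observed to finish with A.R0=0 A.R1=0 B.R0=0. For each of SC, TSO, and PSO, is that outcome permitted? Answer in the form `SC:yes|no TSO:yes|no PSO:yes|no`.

SC:no TSO:yes PSO:yes

outcome vector order: (A.R0,A.R1,B.R0)
[SC] allowed = {002 010 012 110 112}
[TSO] allowed = {000 002 010 012 110 112}
[PSO] allowed = {000 002 010 012 110 112}
target 000 ∈ {TSO,PSO}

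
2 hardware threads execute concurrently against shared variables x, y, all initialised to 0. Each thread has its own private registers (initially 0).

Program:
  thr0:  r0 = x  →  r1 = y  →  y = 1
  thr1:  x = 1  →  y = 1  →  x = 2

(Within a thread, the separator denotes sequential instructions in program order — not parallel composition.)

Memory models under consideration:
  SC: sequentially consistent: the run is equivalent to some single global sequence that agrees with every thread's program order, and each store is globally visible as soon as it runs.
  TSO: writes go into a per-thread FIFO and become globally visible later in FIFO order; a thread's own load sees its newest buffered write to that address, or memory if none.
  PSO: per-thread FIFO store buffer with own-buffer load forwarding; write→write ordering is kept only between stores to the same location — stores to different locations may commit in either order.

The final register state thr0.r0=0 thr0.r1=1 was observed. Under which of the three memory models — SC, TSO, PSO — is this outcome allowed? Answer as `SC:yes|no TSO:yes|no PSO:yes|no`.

outcome vector order: (thr0.r0,thr0.r1)
[SC] allowed = {00 01 10 11 21}
[TSO] allowed = {00 01 10 11 21}
[PSO] allowed = {00 01 10 11 20 21}
target 01 ∈ {SC,TSO,PSO}

SC:yes TSO:yes PSO:yes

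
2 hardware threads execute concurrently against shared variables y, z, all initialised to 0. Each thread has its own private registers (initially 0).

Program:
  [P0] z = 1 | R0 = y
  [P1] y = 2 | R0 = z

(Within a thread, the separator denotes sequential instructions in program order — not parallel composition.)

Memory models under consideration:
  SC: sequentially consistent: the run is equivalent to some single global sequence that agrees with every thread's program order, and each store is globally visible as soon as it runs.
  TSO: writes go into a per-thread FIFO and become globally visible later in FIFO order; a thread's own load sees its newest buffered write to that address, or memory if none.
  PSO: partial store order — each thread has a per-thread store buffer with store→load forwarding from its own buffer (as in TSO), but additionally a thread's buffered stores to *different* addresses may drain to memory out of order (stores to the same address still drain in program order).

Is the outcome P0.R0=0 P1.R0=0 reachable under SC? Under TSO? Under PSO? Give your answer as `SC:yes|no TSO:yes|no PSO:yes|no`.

outcome vector order: (P0.R0,P1.R0)
[SC] allowed = {(0,1), (2,0), (2,1)}
[TSO] allowed = {(0,0), (0,1), (2,0), (2,1)}
[PSO] allowed = {(0,0), (0,1), (2,0), (2,1)}
target (0,0) ∈ {TSO,PSO}

SC:no TSO:yes PSO:yes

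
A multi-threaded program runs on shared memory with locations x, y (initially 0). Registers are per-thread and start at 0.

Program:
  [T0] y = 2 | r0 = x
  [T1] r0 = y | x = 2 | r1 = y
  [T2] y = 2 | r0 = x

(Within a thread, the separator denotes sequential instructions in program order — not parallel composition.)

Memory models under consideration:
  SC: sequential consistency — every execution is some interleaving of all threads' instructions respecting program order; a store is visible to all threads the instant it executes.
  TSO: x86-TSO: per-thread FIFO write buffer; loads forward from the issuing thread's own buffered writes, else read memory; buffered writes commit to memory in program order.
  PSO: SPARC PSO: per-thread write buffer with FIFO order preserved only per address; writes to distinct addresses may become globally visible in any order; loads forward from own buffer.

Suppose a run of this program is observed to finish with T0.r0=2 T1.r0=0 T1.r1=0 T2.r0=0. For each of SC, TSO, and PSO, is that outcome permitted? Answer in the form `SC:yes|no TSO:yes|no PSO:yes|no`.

SC:no TSO:yes PSO:yes

outcome vector order: (T0.r0,T1.r0,T1.r1,T2.r0)
SC (9): (0,0,2,0); (0,0,2,2); (0,2,2,0); (0,2,2,2); (2,0,0,2); (2,0,2,0); (2,0,2,2); (2,2,2,0); (2,2,2,2)
TSO (12): (0,0,0,0); (0,0,0,2); (0,0,2,0); (0,0,2,2); (0,2,2,0); (0,2,2,2); (2,0,0,0); (2,0,0,2); (2,0,2,0); (2,0,2,2); (2,2,2,0); (2,2,2,2)
PSO (12): (0,0,0,0); (0,0,0,2); (0,0,2,0); (0,0,2,2); (0,2,2,0); (0,2,2,2); (2,0,0,0); (2,0,0,2); (2,0,2,0); (2,0,2,2); (2,2,2,0); (2,2,2,2)
target (2,0,0,0) ∈ {TSO,PSO}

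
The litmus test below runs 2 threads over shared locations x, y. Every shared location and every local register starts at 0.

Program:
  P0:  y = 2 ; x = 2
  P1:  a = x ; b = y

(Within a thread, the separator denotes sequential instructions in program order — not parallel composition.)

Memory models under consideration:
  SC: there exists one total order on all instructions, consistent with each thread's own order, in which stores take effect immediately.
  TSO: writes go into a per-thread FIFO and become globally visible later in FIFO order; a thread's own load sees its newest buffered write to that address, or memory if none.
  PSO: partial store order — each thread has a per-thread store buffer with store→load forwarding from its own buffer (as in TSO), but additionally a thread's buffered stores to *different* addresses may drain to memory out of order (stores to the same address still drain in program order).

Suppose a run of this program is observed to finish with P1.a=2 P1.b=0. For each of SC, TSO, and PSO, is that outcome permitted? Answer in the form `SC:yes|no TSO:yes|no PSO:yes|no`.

SC:no TSO:no PSO:yes

outcome vector order: (P1.a,P1.b)
under SC → <0 0> <0 2> <2 2>
under TSO → <0 0> <0 2> <2 2>
under PSO → <0 0> <0 2> <2 0> <2 2>
target <2 0> ∈ {PSO}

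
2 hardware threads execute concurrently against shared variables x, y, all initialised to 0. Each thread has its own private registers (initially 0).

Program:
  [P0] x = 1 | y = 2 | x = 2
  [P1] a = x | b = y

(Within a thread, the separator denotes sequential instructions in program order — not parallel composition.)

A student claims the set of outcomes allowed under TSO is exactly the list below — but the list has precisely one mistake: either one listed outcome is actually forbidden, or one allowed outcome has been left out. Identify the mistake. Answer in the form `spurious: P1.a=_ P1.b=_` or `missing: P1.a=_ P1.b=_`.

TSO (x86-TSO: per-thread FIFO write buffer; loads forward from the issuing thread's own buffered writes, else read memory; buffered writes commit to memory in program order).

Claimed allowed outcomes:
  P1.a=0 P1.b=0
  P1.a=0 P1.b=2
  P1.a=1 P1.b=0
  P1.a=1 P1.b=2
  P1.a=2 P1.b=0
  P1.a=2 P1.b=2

outcome vector order: (P1.a,P1.b)
TSO (5): 0/0; 0/2; 1/0; 1/2; 2/2
claimed∖TSO = {2/0}

spurious: P1.a=2 P1.b=0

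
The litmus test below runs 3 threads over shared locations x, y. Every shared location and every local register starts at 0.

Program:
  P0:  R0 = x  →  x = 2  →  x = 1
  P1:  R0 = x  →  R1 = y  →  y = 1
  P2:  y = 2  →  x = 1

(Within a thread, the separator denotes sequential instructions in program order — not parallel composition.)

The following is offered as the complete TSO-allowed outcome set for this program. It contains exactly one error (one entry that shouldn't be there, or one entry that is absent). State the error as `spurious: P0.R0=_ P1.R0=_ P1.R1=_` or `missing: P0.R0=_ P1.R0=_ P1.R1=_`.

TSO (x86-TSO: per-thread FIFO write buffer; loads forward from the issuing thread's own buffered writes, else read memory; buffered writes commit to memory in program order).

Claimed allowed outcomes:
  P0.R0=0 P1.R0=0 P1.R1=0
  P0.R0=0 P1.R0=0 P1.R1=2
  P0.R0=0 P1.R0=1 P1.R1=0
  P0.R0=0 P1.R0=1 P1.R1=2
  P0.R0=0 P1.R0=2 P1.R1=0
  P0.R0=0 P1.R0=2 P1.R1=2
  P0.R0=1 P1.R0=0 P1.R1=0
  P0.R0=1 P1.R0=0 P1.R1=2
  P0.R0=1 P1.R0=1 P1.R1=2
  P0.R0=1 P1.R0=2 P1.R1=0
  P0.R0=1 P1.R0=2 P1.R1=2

spurious: P0.R0=1 P1.R0=2 P1.R1=0

outcome vector order: (P0.R0,P1.R0,P1.R1)
TSO (10): 000, 002, 010, 012, 020, 022, 100, 102, 112, 122
claimed∖TSO = {120}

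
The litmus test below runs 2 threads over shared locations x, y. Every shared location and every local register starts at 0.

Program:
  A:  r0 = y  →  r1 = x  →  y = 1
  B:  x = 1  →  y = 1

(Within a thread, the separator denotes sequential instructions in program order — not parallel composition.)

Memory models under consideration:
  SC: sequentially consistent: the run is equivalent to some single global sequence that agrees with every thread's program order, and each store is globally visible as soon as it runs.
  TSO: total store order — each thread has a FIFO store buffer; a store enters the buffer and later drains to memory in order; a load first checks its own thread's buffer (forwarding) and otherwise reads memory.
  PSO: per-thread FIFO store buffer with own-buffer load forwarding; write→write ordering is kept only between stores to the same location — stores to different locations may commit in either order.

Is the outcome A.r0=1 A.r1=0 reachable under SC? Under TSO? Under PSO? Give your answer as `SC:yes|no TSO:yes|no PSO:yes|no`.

SC:no TSO:no PSO:yes

outcome vector order: (A.r0,A.r1)
[SC] allowed = {<0 0> <0 1> <1 1>}
[TSO] allowed = {<0 0> <0 1> <1 1>}
[PSO] allowed = {<0 0> <0 1> <1 0> <1 1>}
target <1 0> ∈ {PSO}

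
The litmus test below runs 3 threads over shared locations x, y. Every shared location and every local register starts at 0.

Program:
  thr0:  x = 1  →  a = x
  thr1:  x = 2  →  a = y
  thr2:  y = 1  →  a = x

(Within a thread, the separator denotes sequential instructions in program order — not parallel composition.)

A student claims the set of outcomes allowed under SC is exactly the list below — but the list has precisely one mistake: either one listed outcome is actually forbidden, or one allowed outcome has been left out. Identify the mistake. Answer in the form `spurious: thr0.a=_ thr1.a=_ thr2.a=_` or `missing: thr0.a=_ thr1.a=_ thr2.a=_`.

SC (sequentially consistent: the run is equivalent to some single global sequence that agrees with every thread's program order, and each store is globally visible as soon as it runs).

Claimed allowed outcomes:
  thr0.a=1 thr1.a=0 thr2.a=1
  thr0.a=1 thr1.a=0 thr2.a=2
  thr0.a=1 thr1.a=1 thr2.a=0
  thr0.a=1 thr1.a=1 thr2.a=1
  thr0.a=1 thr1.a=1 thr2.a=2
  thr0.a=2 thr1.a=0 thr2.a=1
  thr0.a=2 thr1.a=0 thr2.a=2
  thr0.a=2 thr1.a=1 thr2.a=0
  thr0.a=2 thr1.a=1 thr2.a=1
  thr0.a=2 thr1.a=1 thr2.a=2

outcome vector order: (thr0.a,thr1.a,thr2.a)
SC: 9 outcomes — {(1,0,1) (1,0,2) (1,1,0) (1,1,1) (1,1,2) (2,0,2) (2,1,0) (2,1,1) (2,1,2)}
claimed∖SC = {(2,0,1)}

spurious: thr0.a=2 thr1.a=0 thr2.a=1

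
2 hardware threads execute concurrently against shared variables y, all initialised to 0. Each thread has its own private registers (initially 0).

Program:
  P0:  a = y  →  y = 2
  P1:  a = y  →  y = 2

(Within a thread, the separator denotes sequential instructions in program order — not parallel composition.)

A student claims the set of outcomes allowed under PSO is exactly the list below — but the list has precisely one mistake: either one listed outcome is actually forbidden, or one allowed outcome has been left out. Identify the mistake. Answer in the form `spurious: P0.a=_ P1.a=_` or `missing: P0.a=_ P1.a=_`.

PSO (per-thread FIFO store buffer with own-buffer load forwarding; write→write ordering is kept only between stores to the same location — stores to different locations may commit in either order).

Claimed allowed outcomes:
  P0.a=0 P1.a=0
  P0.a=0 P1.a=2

outcome vector order: (P0.a,P1.a)
under PSO → 00, 02, 20
PSO∖claimed = {20}

missing: P0.a=2 P1.a=0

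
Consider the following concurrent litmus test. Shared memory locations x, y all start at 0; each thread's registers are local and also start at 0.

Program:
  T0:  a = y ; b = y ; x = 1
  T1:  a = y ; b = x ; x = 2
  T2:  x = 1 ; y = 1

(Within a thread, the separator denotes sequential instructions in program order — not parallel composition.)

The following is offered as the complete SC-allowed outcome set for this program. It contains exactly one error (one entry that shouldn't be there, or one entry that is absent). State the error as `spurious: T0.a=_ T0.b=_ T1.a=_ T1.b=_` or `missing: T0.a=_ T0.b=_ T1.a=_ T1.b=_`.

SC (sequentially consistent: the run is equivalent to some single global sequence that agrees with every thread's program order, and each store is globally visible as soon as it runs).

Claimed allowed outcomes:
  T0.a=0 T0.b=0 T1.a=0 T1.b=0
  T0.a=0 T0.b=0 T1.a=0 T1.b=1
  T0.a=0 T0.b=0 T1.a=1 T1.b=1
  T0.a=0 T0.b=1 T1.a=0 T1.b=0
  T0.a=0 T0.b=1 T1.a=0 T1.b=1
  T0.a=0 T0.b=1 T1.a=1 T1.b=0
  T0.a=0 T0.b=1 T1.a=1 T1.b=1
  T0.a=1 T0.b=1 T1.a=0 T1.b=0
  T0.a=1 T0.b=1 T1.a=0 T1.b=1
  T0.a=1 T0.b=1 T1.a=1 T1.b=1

spurious: T0.a=0 T0.b=1 T1.a=1 T1.b=0

outcome vector order: (T0.a,T0.b,T1.a,T1.b)
SC: 9 outcomes — {0/0/0/0 0/0/0/1 0/0/1/1 0/1/0/0 0/1/0/1 0/1/1/1 1/1/0/0 1/1/0/1 1/1/1/1}
claimed∖SC = {0/1/1/0}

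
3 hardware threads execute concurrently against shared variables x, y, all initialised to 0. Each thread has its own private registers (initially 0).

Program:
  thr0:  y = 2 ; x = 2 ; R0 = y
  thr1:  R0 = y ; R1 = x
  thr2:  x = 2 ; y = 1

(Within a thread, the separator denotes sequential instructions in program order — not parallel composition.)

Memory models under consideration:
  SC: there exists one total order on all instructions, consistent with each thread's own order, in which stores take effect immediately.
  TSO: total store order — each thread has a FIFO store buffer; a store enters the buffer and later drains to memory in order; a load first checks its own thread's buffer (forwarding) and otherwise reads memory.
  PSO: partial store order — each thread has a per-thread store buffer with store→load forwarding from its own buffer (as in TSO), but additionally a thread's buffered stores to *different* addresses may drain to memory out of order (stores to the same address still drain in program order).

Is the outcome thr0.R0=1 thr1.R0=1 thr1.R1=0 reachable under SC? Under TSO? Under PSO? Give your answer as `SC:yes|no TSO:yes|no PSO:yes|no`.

outcome vector order: (thr0.R0,thr1.R0,thr1.R1)
SC: 10 outcomes — {<1 0 0> <1 0 2> <1 1 2> <1 2 0> <1 2 2> <2 0 0> <2 0 2> <2 1 2> <2 2 0> <2 2 2>}
TSO: 10 outcomes — {<1 0 0> <1 0 2> <1 1 2> <1 2 0> <1 2 2> <2 0 0> <2 0 2> <2 1 2> <2 2 0> <2 2 2>}
PSO: 12 outcomes — {<1 0 0> <1 0 2> <1 1 0> <1 1 2> <1 2 0> <1 2 2> <2 0 0> <2 0 2> <2 1 0> <2 1 2> <2 2 0> <2 2 2>}
target <1 1 0> ∈ {PSO}

SC:no TSO:no PSO:yes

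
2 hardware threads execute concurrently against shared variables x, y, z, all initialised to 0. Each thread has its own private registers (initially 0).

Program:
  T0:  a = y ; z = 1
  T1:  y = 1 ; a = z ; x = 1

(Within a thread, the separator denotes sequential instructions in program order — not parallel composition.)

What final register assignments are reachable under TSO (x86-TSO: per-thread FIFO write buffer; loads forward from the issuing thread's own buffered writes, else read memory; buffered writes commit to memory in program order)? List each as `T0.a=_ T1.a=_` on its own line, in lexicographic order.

T0.a=0 T1.a=0
T0.a=0 T1.a=1
T0.a=1 T1.a=0
T0.a=1 T1.a=1

outcome vector order: (T0.a,T1.a)
|TSO outcomes| = 4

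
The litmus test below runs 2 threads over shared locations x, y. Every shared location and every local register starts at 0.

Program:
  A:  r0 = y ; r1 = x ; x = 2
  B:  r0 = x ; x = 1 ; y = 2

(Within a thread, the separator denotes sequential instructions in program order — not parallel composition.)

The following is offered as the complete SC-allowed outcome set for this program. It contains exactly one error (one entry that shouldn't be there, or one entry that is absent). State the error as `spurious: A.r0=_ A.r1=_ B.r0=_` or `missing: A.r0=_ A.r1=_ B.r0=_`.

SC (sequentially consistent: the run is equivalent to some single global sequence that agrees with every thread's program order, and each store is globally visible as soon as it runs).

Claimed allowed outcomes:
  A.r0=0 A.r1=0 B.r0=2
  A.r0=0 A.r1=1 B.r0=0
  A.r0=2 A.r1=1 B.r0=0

missing: A.r0=0 A.r1=0 B.r0=0

outcome vector order: (A.r0,A.r1,B.r0)
SC (4): 0/0/0, 0/0/2, 0/1/0, 2/1/0
SC∖claimed = {0/0/0}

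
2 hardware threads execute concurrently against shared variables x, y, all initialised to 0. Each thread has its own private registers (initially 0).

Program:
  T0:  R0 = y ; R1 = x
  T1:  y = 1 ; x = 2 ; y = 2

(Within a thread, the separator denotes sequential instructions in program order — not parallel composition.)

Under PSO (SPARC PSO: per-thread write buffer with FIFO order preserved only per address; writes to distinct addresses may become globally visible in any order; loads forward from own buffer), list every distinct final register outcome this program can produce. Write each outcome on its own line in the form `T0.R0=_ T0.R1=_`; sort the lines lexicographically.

T0.R0=0 T0.R1=0
T0.R0=0 T0.R1=2
T0.R0=1 T0.R1=0
T0.R0=1 T0.R1=2
T0.R0=2 T0.R1=0
T0.R0=2 T0.R1=2

outcome vector order: (T0.R0,T0.R1)
|PSO outcomes| = 6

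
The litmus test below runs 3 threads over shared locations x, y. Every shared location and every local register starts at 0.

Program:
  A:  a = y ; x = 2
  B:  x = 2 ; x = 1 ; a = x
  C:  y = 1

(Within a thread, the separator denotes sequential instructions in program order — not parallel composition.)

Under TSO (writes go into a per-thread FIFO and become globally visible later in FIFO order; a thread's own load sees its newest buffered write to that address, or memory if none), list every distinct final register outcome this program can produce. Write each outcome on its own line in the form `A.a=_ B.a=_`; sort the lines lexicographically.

outcome vector order: (A.a,B.a)
|TSO outcomes| = 4

A.a=0 B.a=1
A.a=0 B.a=2
A.a=1 B.a=1
A.a=1 B.a=2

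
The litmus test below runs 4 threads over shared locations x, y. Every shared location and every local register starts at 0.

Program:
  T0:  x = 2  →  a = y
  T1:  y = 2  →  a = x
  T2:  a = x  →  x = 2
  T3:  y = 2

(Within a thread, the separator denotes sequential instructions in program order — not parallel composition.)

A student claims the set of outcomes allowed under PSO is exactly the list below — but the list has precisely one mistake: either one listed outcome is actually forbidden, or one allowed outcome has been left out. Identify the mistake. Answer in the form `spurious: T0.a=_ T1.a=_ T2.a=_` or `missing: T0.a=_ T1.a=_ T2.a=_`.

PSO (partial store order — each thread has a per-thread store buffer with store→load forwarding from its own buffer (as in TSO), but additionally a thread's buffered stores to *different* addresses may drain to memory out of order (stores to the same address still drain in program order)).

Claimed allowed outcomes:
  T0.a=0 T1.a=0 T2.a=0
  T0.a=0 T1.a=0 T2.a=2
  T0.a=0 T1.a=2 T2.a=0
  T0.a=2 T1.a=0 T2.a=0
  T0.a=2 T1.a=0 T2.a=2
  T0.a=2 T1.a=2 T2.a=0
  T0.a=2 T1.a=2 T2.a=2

outcome vector order: (T0.a,T1.a,T2.a)
PSO (8): (0,0,0); (0,0,2); (0,2,0); (0,2,2); (2,0,0); (2,0,2); (2,2,0); (2,2,2)
PSO∖claimed = {(0,2,2)}

missing: T0.a=0 T1.a=2 T2.a=2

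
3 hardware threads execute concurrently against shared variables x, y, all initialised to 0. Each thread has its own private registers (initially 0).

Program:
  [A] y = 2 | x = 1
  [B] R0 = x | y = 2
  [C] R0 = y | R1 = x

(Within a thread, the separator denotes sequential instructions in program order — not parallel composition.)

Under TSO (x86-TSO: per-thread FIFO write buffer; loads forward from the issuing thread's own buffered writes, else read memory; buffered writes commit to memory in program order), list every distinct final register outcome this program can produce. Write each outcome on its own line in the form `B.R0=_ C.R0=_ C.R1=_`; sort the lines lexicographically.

outcome vector order: (B.R0,C.R0,C.R1)
|TSO outcomes| = 8

B.R0=0 C.R0=0 C.R1=0
B.R0=0 C.R0=0 C.R1=1
B.R0=0 C.R0=2 C.R1=0
B.R0=0 C.R0=2 C.R1=1
B.R0=1 C.R0=0 C.R1=0
B.R0=1 C.R0=0 C.R1=1
B.R0=1 C.R0=2 C.R1=0
B.R0=1 C.R0=2 C.R1=1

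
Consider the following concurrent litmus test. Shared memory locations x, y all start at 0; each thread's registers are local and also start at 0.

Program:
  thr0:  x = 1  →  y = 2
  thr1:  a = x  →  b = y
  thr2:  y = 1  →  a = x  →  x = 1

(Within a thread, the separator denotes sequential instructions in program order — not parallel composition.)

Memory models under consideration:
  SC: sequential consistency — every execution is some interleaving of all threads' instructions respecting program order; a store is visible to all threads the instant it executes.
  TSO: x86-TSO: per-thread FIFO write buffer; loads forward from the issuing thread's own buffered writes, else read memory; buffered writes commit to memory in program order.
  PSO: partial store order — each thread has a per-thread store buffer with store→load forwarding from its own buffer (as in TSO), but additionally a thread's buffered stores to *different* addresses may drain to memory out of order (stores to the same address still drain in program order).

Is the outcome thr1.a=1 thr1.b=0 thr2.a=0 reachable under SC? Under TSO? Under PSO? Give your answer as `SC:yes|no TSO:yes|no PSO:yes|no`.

outcome vector order: (thr1.a,thr1.b,thr2.a)
under SC → 000, 001, 010, 011, 020, 021, 101, 110, 111, 120, 121
under TSO → 000, 001, 010, 011, 020, 021, 100, 101, 110, 111, 120, 121
under PSO → 000, 001, 010, 011, 020, 021, 100, 101, 110, 111, 120, 121
target 100 ∈ {TSO,PSO}

SC:no TSO:yes PSO:yes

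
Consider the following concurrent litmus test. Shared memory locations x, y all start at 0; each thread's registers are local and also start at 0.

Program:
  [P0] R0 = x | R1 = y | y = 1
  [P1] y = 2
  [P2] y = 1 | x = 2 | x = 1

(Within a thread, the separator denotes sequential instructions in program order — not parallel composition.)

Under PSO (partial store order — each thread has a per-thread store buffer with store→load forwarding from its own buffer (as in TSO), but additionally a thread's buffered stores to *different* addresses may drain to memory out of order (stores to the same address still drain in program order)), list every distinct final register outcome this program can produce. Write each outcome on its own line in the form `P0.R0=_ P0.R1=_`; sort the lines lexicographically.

outcome vector order: (P0.R0,P0.R1)
|PSO outcomes| = 9

P0.R0=0 P0.R1=0
P0.R0=0 P0.R1=1
P0.R0=0 P0.R1=2
P0.R0=1 P0.R1=0
P0.R0=1 P0.R1=1
P0.R0=1 P0.R1=2
P0.R0=2 P0.R1=0
P0.R0=2 P0.R1=1
P0.R0=2 P0.R1=2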